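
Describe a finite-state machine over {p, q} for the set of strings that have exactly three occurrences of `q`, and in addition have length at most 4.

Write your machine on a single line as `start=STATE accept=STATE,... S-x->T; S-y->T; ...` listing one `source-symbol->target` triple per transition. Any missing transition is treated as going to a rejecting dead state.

start=s0; accept=s9,s13; s0-p->s1; s0-q->s2; s1-p->s3; s1-q->s4; s2-p->s4; s2-q->s5; s3-p->s6; s3-q->s7; s4-p->s7; s4-q->s8; s5-p->s8; s5-q->s9; s6-p->s10; s6-q->s11; s7-p->s11; s7-q->s12; s8-p->s12; s8-q->s13; s9-p->s13; s9-q->s14; s10-p->s15; s10-q->s16; s11-p->s16; s11-q->s17; s12-p->s17; s12-q->s18; s13-p->s18; s13-q->s19; s14-p->s19; s14-q->s19; s15-p->s15; s15-q->s16; s16-p->s16; s16-q->s17; s17-p->s17; s17-q->s18; s18-p->s18; s18-q->s19; s19-p->s19; s19-q->s19

Build one automaton per condition and run them in lockstep. The first has 5 states tracking the count of `q`s, saturating at 4; the second has 6 states tracking the input length, saturating at 5. A product state is a pair (one from each), accepting exactly when both do.
20 states suffice.
          p    q  
>  s0     s1   s2 
   s1     s3   s4 
   s2     s4   s5 
   s3     s6   s7 
   s4     s7   s8 
   s5     s8   s9 
   s6    s10  s11 
   s7    s11  s12 
   s8    s12  s13 
 * s9    s13  s14 
   s10   s15  s16 
   s11   s16  s17 
   s12   s17  s18 
 * s13   s18  s19 
   s14   s19  s19 
   s15   s15  s16 
   s16   s16  s17 
   s17   s17  s18 
   s18   s18  s19 
   s19   s19  s19 
(> = start, * = accepting)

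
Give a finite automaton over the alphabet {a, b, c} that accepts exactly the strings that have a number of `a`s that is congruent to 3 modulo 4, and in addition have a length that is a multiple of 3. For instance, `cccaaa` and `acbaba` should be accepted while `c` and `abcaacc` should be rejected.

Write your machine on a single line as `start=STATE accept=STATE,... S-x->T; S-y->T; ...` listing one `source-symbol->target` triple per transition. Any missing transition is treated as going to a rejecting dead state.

Build one automaton per condition and run them in lockstep. The first has 4 states tracking the count of `a`s modulo 4; the second has 3 states tracking the input length modulo 3. A product state is a pair (one from each), accepting exactly when both do.
12 states suffice.
          a    b    c  
>  S0     S1   S2   S2 
   S1     S3   S4   S4 
   S2     S4   S5   S5 
   S3     S6   S7   S7 
   S4     S7   S8   S8 
   S5     S8   S0   S0 
 * S6     S2   S9   S9 
   S7     S9  S10  S10 
   S8    S10   S1   S1 
   S9     S5  S11  S11 
   S10   S11   S3   S3 
   S11    S0   S6   S6 
(> = start, * = accepting)

start=S0; accept=S6; S0-a->S1; S0-b->S2; S0-c->S2; S1-a->S3; S1-b->S4; S1-c->S4; S2-a->S4; S2-b->S5; S2-c->S5; S3-a->S6; S3-b->S7; S3-c->S7; S4-a->S7; S4-b->S8; S4-c->S8; S5-a->S8; S5-b->S0; S5-c->S0; S6-a->S2; S6-b->S9; S6-c->S9; S7-a->S9; S7-b->S10; S7-c->S10; S8-a->S10; S8-b->S1; S8-c->S1; S9-a->S5; S9-b->S11; S9-c->S11; S10-a->S11; S10-b->S3; S10-c->S3; S11-a->S0; S11-b->S6; S11-c->S6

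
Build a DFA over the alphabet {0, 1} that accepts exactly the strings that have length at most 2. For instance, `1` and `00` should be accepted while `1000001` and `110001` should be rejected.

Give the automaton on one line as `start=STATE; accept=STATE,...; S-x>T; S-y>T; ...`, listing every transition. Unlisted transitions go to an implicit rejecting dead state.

start=S0; accept=S0,S1,S2; S0-0>S1; S0-1>S1; S1-0>S2; S1-1>S2; S2-0>S3; S2-1>S3; S3-0>S3; S3-1>S3

Count input length up to 3: every symbol moves from S0 toward S3, which means 'more than 2' and absorbs. Accept from {S0, S1, S2}.
With 4 states:
        0   1  
>* S0   S1  S1 
 * S1   S2  S2 
 * S2   S3  S3 
   S3   S3  S3 
(> = start, * = accepting)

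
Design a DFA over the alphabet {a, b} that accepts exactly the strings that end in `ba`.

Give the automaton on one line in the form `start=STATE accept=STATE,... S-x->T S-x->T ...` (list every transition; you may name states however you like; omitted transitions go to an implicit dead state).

start=q0 accept=q2 q0-a->q0 q0-b->q1 q1-a->q2 q1-b->q1 q2-a->q0 q2-b->q1

Remember how much of `ba` the current input suffix matches. State q0 means no match yet; q1 means the last symbol is `b`; q2 means the last 2 symbols are `ba`. Only q2 accepts. On a mismatch, fall back to the longest proper suffix that is still a prefix of `ba`.
A 3-state machine:
        a   b  
>  q0   q0  q1 
   q1   q2  q1 
 * q2   q0  q1 
(> = start, * = accepting)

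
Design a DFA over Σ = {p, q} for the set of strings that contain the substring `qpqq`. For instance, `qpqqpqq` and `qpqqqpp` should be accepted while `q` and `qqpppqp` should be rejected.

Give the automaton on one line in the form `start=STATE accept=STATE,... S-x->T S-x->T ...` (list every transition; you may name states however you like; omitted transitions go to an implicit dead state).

start=A accept=E A-p->A A-q->B B-p->C B-q->B C-p->A C-q->D D-p->C D-q->E E-p->E E-q->E

Track how much of `qpqq` has been matched so far: state A is no progress, E is the absorbing accept state reached once `qpqq` has occurred. Intermediate states record partial matches; on a mismatch, fall back to the longest reusable overlap.
       p  q 
>  A   A  B 
   B   C  B 
   C   A  D 
   D   C  E 
 * E   E  E 
(> = start, * = accepting)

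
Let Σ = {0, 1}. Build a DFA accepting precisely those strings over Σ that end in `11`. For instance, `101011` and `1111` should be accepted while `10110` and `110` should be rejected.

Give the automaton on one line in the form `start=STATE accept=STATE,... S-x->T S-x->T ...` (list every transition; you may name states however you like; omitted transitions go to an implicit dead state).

start=A accept=C A-0->A A-1->B B-0->A B-1->C C-0->A C-1->C

Let each state record the length of the longest suffix of the input read so far that is also a prefix of `11`. B means the last symbol is `1`; C means the last 2 symbols are `11`. Accept only at C, where the string currently ends in `11`.
       0  1 
>  A   A  B 
   B   A  C 
 * C   A  C 
(> = start, * = accepting)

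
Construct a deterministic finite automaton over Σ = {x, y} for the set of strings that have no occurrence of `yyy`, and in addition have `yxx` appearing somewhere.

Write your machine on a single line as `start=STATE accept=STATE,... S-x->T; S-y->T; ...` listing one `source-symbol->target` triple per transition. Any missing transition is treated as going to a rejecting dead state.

start=A; accept=E,G,H; A-x->A; A-y->B; B-x->C; B-y->D; C-x->E; C-y->B; D-x->C; D-y->F; E-x->E; E-y->G; F-x->F; F-y->F; G-x->E; G-y->H; H-x->E; H-y->F

Handle the two conditions separately and then intersect. One (4 states) tracks partial matches of the forbidden pattern `yyy`; the other (4 states) tracks whether and how much of `yxx` has been seen. Each combined state is a pair, one component from each; accept when both components accept. Equivalent product states are then merged.
An 8-state machine:
       x  y 
>  A   A  B 
   B   C  D 
   C   E  B 
   D   C  F 
 * E   E  G 
   F   F  F 
 * G   E  H 
 * H   E  F 
(> = start, * = accepting)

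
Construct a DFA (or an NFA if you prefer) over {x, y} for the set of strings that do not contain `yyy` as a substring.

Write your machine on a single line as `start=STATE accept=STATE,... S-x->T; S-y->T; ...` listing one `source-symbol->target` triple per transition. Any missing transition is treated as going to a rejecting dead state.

start=q0; accept=q0,q1,q2; q0-x->q0; q0-y->q1; q1-x->q0; q1-y->q2; q2-x->q0; q2-y->q3; q3-x->q3; q3-y->q3

This is the complement of 'contains `yyy`'. Use the same substring-matching states — q0 through q3 holding how much of `yyy` has just been matched — but flip the accepting set: everything except the trap q3 accepts.
A 4-state machine:
        x   y  
>* q0   q0  q1 
 * q1   q0  q2 
 * q2   q0  q3 
   q3   q3  q3 
(> = start, * = accepting)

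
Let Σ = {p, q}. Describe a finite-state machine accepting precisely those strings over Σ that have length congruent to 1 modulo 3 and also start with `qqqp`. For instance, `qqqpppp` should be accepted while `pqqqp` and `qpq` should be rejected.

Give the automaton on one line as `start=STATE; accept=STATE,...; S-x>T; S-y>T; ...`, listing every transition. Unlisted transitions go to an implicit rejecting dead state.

start=S0; accept=S5; S0-p>S1; S0-q>S2; S1-p>S1; S1-q>S1; S2-p>S1; S2-q>S3; S3-p>S1; S3-q>S4; S4-p>S5; S4-q>S1; S5-p>S6; S5-q>S6; S6-p>S7; S6-q>S7; S7-p>S5; S7-q>S5

Build one automaton per condition and run them in lockstep. One (3 states) tracks the input length modulo 3; the other (6 states) tracks whether the input so far still matches the prefix `qqqp`. Each combined state is a pair, one component from each; accept when both components accept. Minimizing collapses redundant product states.
With 8 states:
        p   q  
>  S0   S1  S2 
   S1   S1  S1 
   S2   S1  S3 
   S3   S1  S4 
   S4   S5  S1 
 * S5   S6  S6 
   S6   S7  S7 
   S7   S5  S5 
(> = start, * = accepting)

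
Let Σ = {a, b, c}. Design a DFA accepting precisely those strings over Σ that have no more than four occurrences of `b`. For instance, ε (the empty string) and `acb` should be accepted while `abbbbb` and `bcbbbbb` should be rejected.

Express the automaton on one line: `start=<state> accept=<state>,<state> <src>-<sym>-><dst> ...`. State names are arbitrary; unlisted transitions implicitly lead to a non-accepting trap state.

Count `b`s, saturating at 5: states s0 through s4 mean 0 through 4 `b`s seen; s5 means more than 4. Each `b` increments (capped at s5); other symbols loop. Accept from {s0, s1, s2, s3, s4}.
With 6 states:
        a   b   c  
>* s0   s0  s1  s0 
 * s1   s1  s2  s1 
 * s2   s2  s3  s2 
 * s3   s3  s4  s3 
 * s4   s4  s5  s4 
   s5   s5  s5  s5 
(> = start, * = accepting)

start=s0 accept=s0,s1,s2,s3,s4 s0-a->s0 s0-b->s1 s0-c->s0 s1-a->s1 s1-b->s2 s1-c->s1 s2-a->s2 s2-b->s3 s2-c->s2 s3-a->s3 s3-b->s4 s3-c->s3 s4-a->s4 s4-b->s5 s4-c->s4 s5-a->s5 s5-b->s5 s5-c->s5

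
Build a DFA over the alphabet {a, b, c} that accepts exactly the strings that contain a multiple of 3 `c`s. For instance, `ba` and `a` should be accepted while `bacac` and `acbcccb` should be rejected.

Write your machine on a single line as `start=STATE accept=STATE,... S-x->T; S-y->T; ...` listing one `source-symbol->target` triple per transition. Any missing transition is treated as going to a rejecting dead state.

start=s0; accept=s0; s0-a->s0; s0-b->s0; s0-c->s1; s1-a->s1; s1-b->s1; s1-c->s2; s2-a->s2; s2-b->s2; s2-c->s0

The only thing that matters is how many `c`s have appeared, reduced mod 3. Use one state per residue: s0 for 0, …, s2 for 2. Reading `c` moves to the next residue; anything else stays put. s0 is accepting.
A 3-state machine:
        a   b   c  
>* s0   s0  s0  s1 
   s1   s1  s1  s2 
   s2   s2  s2  s0 
(> = start, * = accepting)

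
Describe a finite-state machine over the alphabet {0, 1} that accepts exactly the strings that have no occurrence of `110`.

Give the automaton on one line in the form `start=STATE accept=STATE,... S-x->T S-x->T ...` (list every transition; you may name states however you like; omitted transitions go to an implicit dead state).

start=s0 accept=s0,s1,s2 s0-0->s0 s0-1->s1 s1-0->s0 s1-1->s2 s2-0->s3 s2-1->s2 s3-0->s3 s3-1->s3

Track partial matches of the forbidden pattern `110`. State s3 is a dead state reached once `110` has occurred; every other state accepts. s0 means no part of `110` is currently matched.
        0   1  
>* s0   s0  s1 
 * s1   s0  s2 
 * s2   s3  s2 
   s3   s3  s3 
(> = start, * = accepting)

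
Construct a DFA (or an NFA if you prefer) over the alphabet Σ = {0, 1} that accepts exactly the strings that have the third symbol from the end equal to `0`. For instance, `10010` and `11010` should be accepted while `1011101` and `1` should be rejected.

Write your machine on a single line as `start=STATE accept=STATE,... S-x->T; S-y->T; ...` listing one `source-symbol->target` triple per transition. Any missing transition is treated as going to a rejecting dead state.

A DFA must remember the last 3 symbols (since which symbol is third-to-last isn't known until the input ends). Use one state per possible window of the last ≤3 symbols; accept from those whose window starts with `0`.
       0  1 
>  A   B  C 
   B   D  E 
   C   F  G 
   D   H  I 
   E   J  K 
   F   L  M 
   G   N  O 
 * H   H  I 
 * I   J  K 
 * J   L  M 
 * K   N  O 
   L   H  I 
   M   J  K 
   N   L  M 
   O   N  O 
(> = start, * = accepting)

start=A; accept=H,I,J,K; A-0->B; A-1->C; B-0->D; B-1->E; C-0->F; C-1->G; D-0->H; D-1->I; E-0->J; E-1->K; F-0->L; F-1->M; G-0->N; G-1->O; H-0->H; H-1->I; I-0->J; I-1->K; J-0->L; J-1->M; K-0->N; K-1->O; L-0->H; L-1->I; M-0->J; M-1->K; N-0->L; N-1->M; O-0->N; O-1->O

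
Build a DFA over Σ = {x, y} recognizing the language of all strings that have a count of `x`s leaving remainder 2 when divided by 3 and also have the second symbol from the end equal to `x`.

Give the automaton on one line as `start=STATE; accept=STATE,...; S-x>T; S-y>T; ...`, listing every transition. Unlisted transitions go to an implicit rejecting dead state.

start=q0; accept=q3,q8; q0-x>q1; q0-y>q2; q1-x>q3; q1-y>q4; q2-x>q5; q2-y>q6; q3-x>q7; q3-y>q8; q4-x>q9; q4-y>q10; q5-x>q3; q5-y>q4; q6-x>q5; q6-y>q6; q7-x>q11; q7-y>q12; q8-x>q13; q8-y>q14; q9-x>q7; q9-y>q8; q10-x>q9; q10-y>q10; q11-x>q3; q11-y>q4; q12-x>q5; q12-y>q6; q13-x>q11; q13-y>q12; q14-x>q13; q14-y>q14

Handle the two conditions separately and then intersect. One (3 states) tracks the count of `x`s modulo 3; the other (7 states) tracks the last 2 symbols read. Each combined state is a pair, one component from each; accept when both components accept.
          x    y  
>  q0     q1   q2 
   q1     q3   q4 
   q2     q5   q6 
 * q3     q7   q8 
   q4     q9  q10 
   q5     q3   q4 
   q6     q5   q6 
   q7    q11  q12 
 * q8    q13  q14 
   q9     q7   q8 
   q10    q9  q10 
   q11    q3   q4 
   q12    q5   q6 
   q13   q11  q12 
   q14   q13  q14 
(> = start, * = accepting)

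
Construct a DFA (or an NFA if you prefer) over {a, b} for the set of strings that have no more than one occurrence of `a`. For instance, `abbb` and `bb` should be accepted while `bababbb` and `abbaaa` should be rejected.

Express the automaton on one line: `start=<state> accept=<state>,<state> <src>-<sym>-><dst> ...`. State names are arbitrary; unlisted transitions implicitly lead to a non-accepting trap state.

start=S0 accept=S0,S1 S0-a->S1 S0-b->S0 S1-a->S2 S1-b->S1 S2-a->S2 S2-b->S2

Only the number of `a`s matters, and only up to 2. Make a chain S0 → S1 → S2 advanced by each `a` (with S2 absorbing); every other symbol self-loops. The accepting set is {S0, S1}.
A 3-state machine:
        a   b  
>* S0   S1  S0 
 * S1   S2  S1 
   S2   S2  S2 
(> = start, * = accepting)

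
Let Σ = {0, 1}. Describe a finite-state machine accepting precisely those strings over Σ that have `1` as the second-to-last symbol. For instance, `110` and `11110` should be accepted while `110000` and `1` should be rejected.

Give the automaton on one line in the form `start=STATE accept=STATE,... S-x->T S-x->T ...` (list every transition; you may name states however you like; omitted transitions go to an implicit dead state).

start=q0 accept=q5,q6 q0-0->q1 q0-1->q2 q1-0->q3 q1-1->q4 q2-0->q5 q2-1->q6 q3-0->q3 q3-1->q4 q4-0->q5 q4-1->q6 q5-0->q3 q5-1->q4 q6-0->q5 q6-1->q6

Because acceptance depends on a position counted from the end, the machine has to buffer the most recent 2 symbols. Make each state the string of the last up-to-2 symbols read; on input `x` shift the window left and append `x`. Accept when the buffered window has length 2 and begins with `1`.
A 7-state machine:
        0   1  
>  q0   q1  q2 
   q1   q3  q4 
   q2   q5  q6 
   q3   q3  q4 
   q4   q5  q6 
 * q5   q3  q4 
 * q6   q5  q6 
(> = start, * = accepting)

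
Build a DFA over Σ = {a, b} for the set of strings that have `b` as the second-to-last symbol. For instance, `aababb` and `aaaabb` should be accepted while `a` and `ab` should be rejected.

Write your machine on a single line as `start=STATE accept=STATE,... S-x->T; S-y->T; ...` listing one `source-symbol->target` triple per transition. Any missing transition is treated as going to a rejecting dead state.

A DFA must remember the last 2 symbols (since which symbol is second-to-last isn't known until the input ends). Use one state per possible window of the last ≤2 symbols; accept from those whose window starts with `b`.
        a   b  
>  S0   S1  S2 
   S1   S3  S4 
   S2   S5  S6 
   S3   S3  S4 
   S4   S5  S6 
 * S5   S3  S4 
 * S6   S5  S6 
(> = start, * = accepting)

start=S0; accept=S5,S6; S0-a->S1; S0-b->S2; S1-a->S3; S1-b->S4; S2-a->S5; S2-b->S6; S3-a->S3; S3-b->S4; S4-a->S5; S4-b->S6; S5-a->S3; S5-b->S4; S6-a->S5; S6-b->S6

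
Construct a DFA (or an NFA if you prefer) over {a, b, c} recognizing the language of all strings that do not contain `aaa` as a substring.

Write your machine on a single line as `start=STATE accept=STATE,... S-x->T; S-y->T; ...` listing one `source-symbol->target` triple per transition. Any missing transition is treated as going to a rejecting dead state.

Track partial matches of the forbidden pattern `aaa`. State S3 is a dead state reached once `aaa` has occurred; every other state accepts. S0 means no part of `aaa` is currently matched.
With 4 states:
        a   b   c  
>* S0   S1  S0  S0 
 * S1   S2  S0  S0 
 * S2   S3  S0  S0 
   S3   S3  S3  S3 
(> = start, * = accepting)

start=S0; accept=S0,S1,S2; S0-a->S1; S0-b->S0; S0-c->S0; S1-a->S2; S1-b->S0; S1-c->S0; S2-a->S3; S2-b->S0; S2-c->S0; S3-a->S3; S3-b->S3; S3-c->S3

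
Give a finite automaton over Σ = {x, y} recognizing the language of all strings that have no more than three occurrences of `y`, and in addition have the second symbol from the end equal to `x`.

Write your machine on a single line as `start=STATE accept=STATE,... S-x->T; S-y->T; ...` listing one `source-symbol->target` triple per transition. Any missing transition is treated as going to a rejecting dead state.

start=A; accept=D,E,H,I,L,M,P; A-x->B; A-y->C; B-x->D; B-y->E; C-x->F; C-y->G; D-x->D; D-y->E; E-x->F; E-y->G; F-x->H; F-y->I; G-x->J; G-y->K; H-x->H; H-y->I; I-x->J; I-y->K; J-x->L; J-y->M; K-x->N; K-y->O; L-x->L; L-y->M; M-x->N; M-y->O; N-x->P; N-y->O; O-x->O; O-y->O; P-x->P; P-y->O

Run two small machines in parallel and take their product. One (5 states) tracks the count of `y`s, saturating at 4; the other (7 states) tracks the last 2 symbols read. Each combined state is a pair, one component from each; accept when both components accept. After merging equivalent states the machine shrinks.
       x  y 
>  A   B  C 
   B   D  E 
   C   F  G 
 * D   D  E 
 * E   F  G 
   F   H  I 
   G   J  K 
 * H   H  I 
 * I   J  K 
   J   L  M 
   K   N  O 
 * L   L  M 
 * M   N  O 
   N   P  O 
   O   O  O 
 * P   P  O 
(> = start, * = accepting)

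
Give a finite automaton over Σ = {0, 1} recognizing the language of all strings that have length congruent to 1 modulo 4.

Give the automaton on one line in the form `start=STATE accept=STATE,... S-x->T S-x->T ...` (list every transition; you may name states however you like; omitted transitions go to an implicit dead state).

Only the length mod 4 matters, so use a 4-cycle: from any state, every input symbol moves to the next state, wrapping s3 back to s0. Mark s1 accepting.
A 4-state machine:
        0   1  
>  s0   s1  s1 
 * s1   s2  s2 
   s2   s3  s3 
   s3   s0  s0 
(> = start, * = accepting)

start=s0 accept=s1 s0-0->s1 s0-1->s1 s1-0->s2 s1-1->s2 s2-0->s3 s2-1->s3 s3-0->s0 s3-1->s0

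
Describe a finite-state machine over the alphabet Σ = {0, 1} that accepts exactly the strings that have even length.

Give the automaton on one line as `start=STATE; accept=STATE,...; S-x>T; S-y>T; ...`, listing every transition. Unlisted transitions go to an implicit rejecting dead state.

start=s0; accept=s0; s0-0>s1; s0-1>s1; s1-0>s0; s1-1>s0

Only the length mod 2 matters, so use a 2-cycle: from any state, every input symbol moves to the next state, wrapping s1 back to s0. Mark s0 accepting.
2 states suffice.
        0   1  
>* s0   s1  s1 
   s1   s0  s0 
(> = start, * = accepting)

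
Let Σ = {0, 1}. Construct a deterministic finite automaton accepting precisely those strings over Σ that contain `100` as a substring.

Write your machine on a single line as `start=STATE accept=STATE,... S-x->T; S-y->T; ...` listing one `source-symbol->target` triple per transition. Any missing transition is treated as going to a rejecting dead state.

start=s0; accept=s3; s0-0->s0; s0-1->s1; s1-0->s2; s1-1->s1; s2-0->s3; s2-1->s1; s3-0->s3; s3-1->s3

Track how much of `100` has been matched so far: state s0 is no progress, s3 is the absorbing accept state reached once `100` has occurred. Intermediate states record partial matches; on a mismatch, fall back to the longest reusable overlap.
With 4 states:
        0   1  
>  s0   s0  s1 
   s1   s2  s1 
   s2   s3  s1 
 * s3   s3  s3 
(> = start, * = accepting)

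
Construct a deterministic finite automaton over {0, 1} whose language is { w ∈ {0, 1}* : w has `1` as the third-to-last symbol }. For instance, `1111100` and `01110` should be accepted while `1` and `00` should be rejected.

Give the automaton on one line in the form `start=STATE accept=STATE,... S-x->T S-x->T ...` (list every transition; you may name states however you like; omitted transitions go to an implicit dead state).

Because acceptance depends on a position counted from the end, the machine has to buffer the most recent 3 symbols. Make each state the string of the last up-to-3 symbols read; on input `x` shift the window left and append `x`. Accept when the buffered window has length 3 and begins with `1`.
A 15-state machine:
          0    1  
>  q0     q1   q2 
   q1     q3   q4 
   q2     q5   q6 
   q3     q7   q8 
   q4     q9  q10 
   q5    q11  q12 
   q6    q13  q14 
   q7     q7   q8 
   q8     q9  q10 
   q9    q11  q12 
   q10   q13  q14 
 * q11    q7   q8 
 * q12    q9  q10 
 * q13   q11  q12 
 * q14   q13  q14 
(> = start, * = accepting)

start=q0 accept=q11,q12,q13,q14 q0-0->q1 q0-1->q2 q1-0->q3 q1-1->q4 q2-0->q5 q2-1->q6 q3-0->q7 q3-1->q8 q4-0->q9 q4-1->q10 q5-0->q11 q5-1->q12 q6-0->q13 q6-1->q14 q7-0->q7 q7-1->q8 q8-0->q9 q8-1->q10 q9-0->q11 q9-1->q12 q10-0->q13 q10-1->q14 q11-0->q7 q11-1->q8 q12-0->q9 q12-1->q10 q13-0->q11 q13-1->q12 q14-0->q13 q14-1->q14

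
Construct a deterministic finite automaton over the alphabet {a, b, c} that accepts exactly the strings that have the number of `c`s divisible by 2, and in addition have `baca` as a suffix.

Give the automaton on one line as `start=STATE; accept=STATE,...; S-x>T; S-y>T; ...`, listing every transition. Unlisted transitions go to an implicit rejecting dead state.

start=S0; accept=S9; S0-a>S0; S0-b>S1; S0-c>S2; S1-a>S3; S1-b>S1; S1-c>S2; S2-a>S2; S2-b>S4; S2-c>S0; S3-a>S0; S3-b>S1; S3-c>S5; S4-a>S6; S4-b>S4; S4-c>S0; S5-a>S7; S5-b>S4; S5-c>S0; S6-a>S2; S6-b>S4; S6-c>S8; S7-a>S2; S7-b>S4; S7-c>S0; S8-a>S9; S8-b>S1; S8-c>S2; S9-a>S0; S9-b>S1; S9-c>S2

Run two small machines in parallel and take their product. One (2 states) tracks the count of `c`s modulo 2; the other (5 states) tracks how much of the suffix `baca` has currently been matched. Each combined state is a pair, one component from each; accept when both components accept.
A 10-state machine:
        a   b   c  
>  S0   S0  S1  S2 
   S1   S3  S1  S2 
   S2   S2  S4  S0 
   S3   S0  S1  S5 
   S4   S6  S4  S0 
   S5   S7  S4  S0 
   S6   S2  S4  S8 
   S7   S2  S4  S0 
   S8   S9  S1  S2 
 * S9   S0  S1  S2 
(> = start, * = accepting)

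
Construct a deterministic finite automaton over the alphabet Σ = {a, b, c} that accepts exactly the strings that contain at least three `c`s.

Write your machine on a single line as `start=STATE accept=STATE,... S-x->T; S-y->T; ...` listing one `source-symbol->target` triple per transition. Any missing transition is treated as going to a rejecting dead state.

Only the number of `c`s matters, and only up to 4. Make a chain S0 → S1 → S2 → S3 → S4 advanced by each `c` (with S4 absorbing); every other symbol self-loops. The accepting set is {S3, S4}.
5 states suffice.
        a   b   c  
>  S0   S0  S0  S1 
   S1   S1  S1  S2 
   S2   S2  S2  S3 
 * S3   S3  S3  S4 
 * S4   S4  S4  S4 
(> = start, * = accepting)

start=S0; accept=S3,S4; S0-a->S0; S0-b->S0; S0-c->S1; S1-a->S1; S1-b->S1; S1-c->S2; S2-a->S2; S2-b->S2; S2-c->S3; S3-a->S3; S3-b->S3; S3-c->S4; S4-a->S4; S4-b->S4; S4-c->S4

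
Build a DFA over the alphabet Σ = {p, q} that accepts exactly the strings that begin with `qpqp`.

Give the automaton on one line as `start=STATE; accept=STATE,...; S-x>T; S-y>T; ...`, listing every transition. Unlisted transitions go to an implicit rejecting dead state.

start=S0; accept=S4; S0-p>S5; S0-q>S1; S1-p>S2; S1-q>S5; S2-p>S5; S2-q>S3; S3-p>S4; S3-q>S5; S4-p>S4; S4-q>S4; S5-p>S5; S5-q>S5

Walk along `qpqp` while the input agrees: from S0 take `q` to S1, and so on. Any deviation drops to the rejecting sink S5. Once S4 is reached the prefix is confirmed and every continuation is accepted.
6 states suffice.
        p   q  
>  S0   S5  S1 
   S1   S2  S5 
   S2   S5  S3 
   S3   S4  S5 
 * S4   S4  S4 
   S5   S5  S5 
(> = start, * = accepting)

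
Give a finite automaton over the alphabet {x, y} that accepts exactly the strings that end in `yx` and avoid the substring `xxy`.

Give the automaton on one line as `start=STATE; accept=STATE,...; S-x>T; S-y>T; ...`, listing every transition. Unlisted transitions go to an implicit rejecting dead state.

start=S0; accept=S4; S0-x>S1; S0-y>S2; S1-x>S3; S1-y>S2; S2-x>S4; S2-y>S2; S3-x>S3; S3-y>S3; S4-x>S3; S4-y>S2

Build one automaton per condition and run them in lockstep. One (3 states) tracks how much of the suffix `yx` has currently been matched; the other (4 states) tracks partial matches of the forbidden pattern `xxy`. Each combined state is a pair, one component from each; accept when both components accept. After merging equivalent states the machine shrinks.
A 5-state machine:
        x   y  
>  S0   S1  S2 
   S1   S3  S2 
   S2   S4  S2 
   S3   S3  S3 
 * S4   S3  S2 
(> = start, * = accepting)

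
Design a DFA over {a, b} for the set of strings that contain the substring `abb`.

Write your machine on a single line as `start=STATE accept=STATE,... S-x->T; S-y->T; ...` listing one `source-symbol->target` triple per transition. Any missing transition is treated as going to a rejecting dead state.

start=q0; accept=q3; q0-a->q1; q0-b->q0; q1-a->q1; q1-b->q2; q2-a->q1; q2-b->q3; q3-a->q3; q3-b->q3

States q0..q2 record the length of the longest prefix of `abb` that matches the current input suffix. Reaching q3 means `abb` has been seen, and we stay there forever. Accept from q3.
A 4-state machine:
        a   b  
>  q0   q1  q0 
   q1   q1  q2 
   q2   q1  q3 
 * q3   q3  q3 
(> = start, * = accepting)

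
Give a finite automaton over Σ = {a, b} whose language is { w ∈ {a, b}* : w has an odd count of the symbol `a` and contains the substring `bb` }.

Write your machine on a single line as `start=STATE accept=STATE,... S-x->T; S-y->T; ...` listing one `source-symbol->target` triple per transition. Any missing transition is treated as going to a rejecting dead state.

start=s0; accept=s5; s0-a->s1; s0-b->s2; s1-a->s0; s1-b->s3; s2-a->s1; s2-b->s4; s3-a->s0; s3-b->s5; s4-a->s5; s4-b->s4; s5-a->s4; s5-b->s5

Run two small machines in parallel and take their product. One (2 states) tracks the count of `a`s modulo 2; the other (3 states) tracks whether and how much of `bb` has been seen. Each combined state is a pair, one component from each; accept when both components accept.
A 6-state machine:
        a   b  
>  s0   s1  s2 
   s1   s0  s3 
   s2   s1  s4 
   s3   s0  s5 
   s4   s5  s4 
 * s5   s4  s5 
(> = start, * = accepting)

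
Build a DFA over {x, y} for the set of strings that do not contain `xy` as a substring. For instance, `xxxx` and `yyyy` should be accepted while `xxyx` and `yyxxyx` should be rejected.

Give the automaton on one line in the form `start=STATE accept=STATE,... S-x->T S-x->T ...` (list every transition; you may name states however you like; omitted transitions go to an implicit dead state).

This is the complement of 'contains `xy`'. Use the same substring-matching states — A through C holding how much of `xy` has just been matched — but flip the accepting set: everything except the trap C accepts.
With 3 states:
       x  y 
>* A   B  A 
 * B   B  C 
   C   C  C 
(> = start, * = accepting)

start=A accept=A,B A-x->B A-y->A B-x->B B-y->C C-x->C C-y->C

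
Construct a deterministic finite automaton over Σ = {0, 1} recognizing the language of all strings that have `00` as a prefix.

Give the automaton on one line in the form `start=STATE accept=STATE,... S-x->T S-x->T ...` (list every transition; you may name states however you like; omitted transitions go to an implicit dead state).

Check the first 2 symbols one by one: q0 through q1 record how many have matched `00` so far; any wrong symbol goes to the dead state q3. After all 2 match we enter the accepting sink q2.
        0   1  
>  q0   q1  q3 
   q1   q2  q3 
 * q2   q2  q2 
   q3   q3  q3 
(> = start, * = accepting)

start=q0 accept=q2 q0-0->q1 q0-1->q3 q1-0->q2 q1-1->q3 q2-0->q2 q2-1->q2 q3-0->q3 q3-1->q3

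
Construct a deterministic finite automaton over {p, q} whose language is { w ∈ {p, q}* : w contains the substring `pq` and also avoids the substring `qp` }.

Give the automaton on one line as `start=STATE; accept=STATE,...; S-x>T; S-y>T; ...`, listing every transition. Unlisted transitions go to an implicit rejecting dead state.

Build one automaton per condition and run them in lockstep. The first has 3 states tracking whether and how much of `pq` has been seen; the second has 3 states tracking partial matches of the forbidden pattern `qp`. A product state is a pair (one from each), accepting exactly when both do. Equivalent product states are then merged.
4 states suffice.
       p  q 
>  A   B  C 
   B   B  D 
   C   C  C 
 * D   C  D 
(> = start, * = accepting)

start=A; accept=D; A-p>B; A-q>C; B-p>B; B-q>D; C-p>C; C-q>C; D-p>C; D-q>D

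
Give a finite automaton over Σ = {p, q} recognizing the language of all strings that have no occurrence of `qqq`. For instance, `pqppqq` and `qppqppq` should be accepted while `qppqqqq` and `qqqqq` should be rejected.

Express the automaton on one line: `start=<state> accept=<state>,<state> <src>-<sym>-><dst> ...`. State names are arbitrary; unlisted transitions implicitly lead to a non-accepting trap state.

Track partial matches of the forbidden pattern `qqq`. State D is a dead state reached once `qqq` has occurred; every other state accepts. A means no part of `qqq` is currently matched.
A 4-state machine:
       p  q 
>* A   A  B 
 * B   A  C 
 * C   A  D 
   D   D  D 
(> = start, * = accepting)

start=A accept=A,B,C A-p->A A-q->B B-p->A B-q->C C-p->A C-q->D D-p->D D-q->D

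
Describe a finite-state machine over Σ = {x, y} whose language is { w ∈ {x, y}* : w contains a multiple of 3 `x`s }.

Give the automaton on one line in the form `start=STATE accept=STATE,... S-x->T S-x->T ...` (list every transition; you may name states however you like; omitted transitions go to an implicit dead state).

Keep the running count of `x`s modulo 3: each `x` advances along the cycle q0 → q1 → q2 → q0 while other symbols loop. Accept at q0.
3 states suffice.
        x   y  
>* q0   q1  q0 
   q1   q2  q1 
   q2   q0  q2 
(> = start, * = accepting)

start=q0 accept=q0 q0-x->q1 q0-y->q0 q1-x->q2 q1-y->q1 q2-x->q0 q2-y->q2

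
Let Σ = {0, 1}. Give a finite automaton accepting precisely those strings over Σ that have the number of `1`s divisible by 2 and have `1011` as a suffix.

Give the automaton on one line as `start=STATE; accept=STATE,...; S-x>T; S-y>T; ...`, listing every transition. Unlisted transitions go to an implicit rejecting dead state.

start=A; accept=F; A-0>A; A-1>B; B-0>B; B-1>C; C-0>D; C-1>B; D-0>A; D-1>E; E-0>B; E-1>F; F-0>D; F-1>B

Build one automaton per condition and run them in lockstep. The first has 2 states tracking the count of `1`s modulo 2; the second has 5 states tracking how much of the suffix `1011` has currently been matched. A product state is a pair (one from each), accepting exactly when both do. After merging equivalent states the machine shrinks.
A 6-state machine:
       0  1 
>  A   A  B 
   B   B  C 
   C   D  B 
   D   A  E 
   E   B  F 
 * F   D  B 
(> = start, * = accepting)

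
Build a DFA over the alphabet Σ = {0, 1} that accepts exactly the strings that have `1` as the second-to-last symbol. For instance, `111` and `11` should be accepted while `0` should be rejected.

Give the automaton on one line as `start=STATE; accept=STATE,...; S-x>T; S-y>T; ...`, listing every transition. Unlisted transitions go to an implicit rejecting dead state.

A DFA must remember the last 2 symbols (since which symbol is second-to-last isn't known until the input ends). Use one state per possible window of the last ≤2 symbols; accept from those whose window starts with `1`.
A 7-state machine:
        0   1  
>  q0   q1  q2 
   q1   q3  q4 
   q2   q5  q6 
   q3   q3  q4 
   q4   q5  q6 
 * q5   q3  q4 
 * q6   q5  q6 
(> = start, * = accepting)

start=q0; accept=q5,q6; q0-0>q1; q0-1>q2; q1-0>q3; q1-1>q4; q2-0>q5; q2-1>q6; q3-0>q3; q3-1>q4; q4-0>q5; q4-1>q6; q5-0>q3; q5-1>q4; q6-0>q5; q6-1>q6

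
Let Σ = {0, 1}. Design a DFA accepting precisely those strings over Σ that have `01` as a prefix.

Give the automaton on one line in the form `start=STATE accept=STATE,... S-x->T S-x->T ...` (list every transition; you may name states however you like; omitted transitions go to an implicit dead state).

Check the first 2 symbols one by one: S0 through S1 record how many have matched `01` so far; any wrong symbol goes to the dead state S3. After all 2 match we enter the accepting sink S2.
4 states suffice.
        0   1  
>  S0   S1  S3 
   S1   S3  S2 
 * S2   S2  S2 
   S3   S3  S3 
(> = start, * = accepting)

start=S0 accept=S2 S0-0->S1 S0-1->S3 S1-0->S3 S1-1->S2 S2-0->S2 S2-1->S2 S3-0->S3 S3-1->S3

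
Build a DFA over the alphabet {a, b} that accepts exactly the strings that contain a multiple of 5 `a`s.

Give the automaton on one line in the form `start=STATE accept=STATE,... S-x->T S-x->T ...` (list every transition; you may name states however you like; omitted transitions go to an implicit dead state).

The only thing that matters is how many `a`s have appeared, reduced mod 5. Use one state per residue: S0 for 0, …, S4 for 4. Reading `a` moves to the next residue; anything else stays put. S0 is accepting.
        a   b  
>* S0   S1  S0 
   S1   S2  S1 
   S2   S3  S2 
   S3   S4  S3 
   S4   S0  S4 
(> = start, * = accepting)

start=S0 accept=S0 S0-a->S1 S0-b->S0 S1-a->S2 S1-b->S1 S2-a->S3 S2-b->S2 S3-a->S4 S3-b->S3 S4-a->S0 S4-b->S4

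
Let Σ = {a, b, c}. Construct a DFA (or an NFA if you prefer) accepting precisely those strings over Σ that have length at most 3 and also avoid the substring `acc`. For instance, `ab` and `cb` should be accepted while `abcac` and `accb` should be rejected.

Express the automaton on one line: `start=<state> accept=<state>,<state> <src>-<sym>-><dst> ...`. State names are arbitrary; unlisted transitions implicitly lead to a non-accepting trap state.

Build one automaton per condition and run them in lockstep. The first has 5 states tracking the input length, saturating at 4; the second has 4 states tracking partial matches of the forbidden pattern `acc`. A product state is a pair (one from each), accepting exactly when both do.
          a    b    c  
>* s0     s1   s2   s2 
 * s1     s3   s4   s5 
 * s2     s3   s4   s4 
 * s3     s6   s7   s8 
 * s4     s6   s7   s7 
 * s5     s6   s7   s9 
 * s6    s10  s11  s12 
 * s7    s10  s11  s11 
 * s8    s10  s11  s13 
   s9    s13  s13  s13 
   s10   s10  s11  s12 
   s11   s10  s11  s11 
   s12   s10  s11  s13 
   s13   s13  s13  s13 
(> = start, * = accepting)

start=s0 accept=s0,s1,s2,s3,s4,s5,s6,s7,s8 s0-a->s1 s0-b->s2 s0-c->s2 s1-a->s3 s1-b->s4 s1-c->s5 s2-a->s3 s2-b->s4 s2-c->s4 s3-a->s6 s3-b->s7 s3-c->s8 s4-a->s6 s4-b->s7 s4-c->s7 s5-a->s6 s5-b->s7 s5-c->s9 s6-a->s10 s6-b->s11 s6-c->s12 s7-a->s10 s7-b->s11 s7-c->s11 s8-a->s10 s8-b->s11 s8-c->s13 s9-a->s13 s9-b->s13 s9-c->s13 s10-a->s10 s10-b->s11 s10-c->s12 s11-a->s10 s11-b->s11 s11-c->s11 s12-a->s10 s12-b->s11 s12-c->s13 s13-a->s13 s13-b->s13 s13-c->s13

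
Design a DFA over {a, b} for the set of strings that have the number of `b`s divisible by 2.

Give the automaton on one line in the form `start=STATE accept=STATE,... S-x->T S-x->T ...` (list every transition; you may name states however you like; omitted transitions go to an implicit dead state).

The only thing that matters is how many `b`s have appeared, reduced mod 2. Use one state per residue: q0 for 0, …, q1 for 1. Reading `b` moves to the next residue; anything else stays put. q0 is accepting.
2 states suffice.
        a   b  
>* q0   q0  q1 
   q1   q1  q0 
(> = start, * = accepting)

start=q0 accept=q0 q0-a->q0 q0-b->q1 q1-a->q1 q1-b->q0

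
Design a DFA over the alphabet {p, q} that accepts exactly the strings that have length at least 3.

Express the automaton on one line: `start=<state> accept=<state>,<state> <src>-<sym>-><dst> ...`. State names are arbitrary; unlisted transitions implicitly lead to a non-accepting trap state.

start=A accept=D,E A-p->B A-q->B B-p->C B-q->C C-p->D C-q->D D-p->E D-q->E E-p->E E-q->E

We only need to distinguish lengths 0, 1, …, 3, and '>3'. Chain A → B → C → D → E on every symbol, with E looping. Accepting states: {D, E}.
5 states suffice.
       p  q 
>  A   B  B 
   B   C  C 
   C   D  D 
 * D   E  E 
 * E   E  E 
(> = start, * = accepting)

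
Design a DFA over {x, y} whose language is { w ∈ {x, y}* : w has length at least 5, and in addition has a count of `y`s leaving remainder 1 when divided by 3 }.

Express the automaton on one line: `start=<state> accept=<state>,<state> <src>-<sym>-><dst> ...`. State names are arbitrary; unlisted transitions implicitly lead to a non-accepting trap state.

start=A accept=L A-x->B A-y->C B-x->D B-y->E C-x->E C-y->F D-x->G D-y->H E-x->H E-y->I F-x->I F-y->G G-x->J G-y->K H-x->K H-y->I I-x->I I-y->J J-x->J J-y->L K-x->L K-y->I L-x->L L-y->I

Run two small machines in parallel and take their product. The first has 7 states tracking the input length, saturating at 6; the second has 3 states tracking the count of `y`s modulo 3. A product state is a pair (one from each), accepting exactly when both do. After merging equivalent states the machine shrinks.
12 states suffice.
       x  y 
>  A   B  C 
   B   D  E 
   C   E  F 
   D   G  H 
   E   H  I 
   F   I  G 
   G   J  K 
   H   K  I 
   I   I  J 
   J   J  L 
   K   L  I 
 * L   L  I 
(> = start, * = accepting)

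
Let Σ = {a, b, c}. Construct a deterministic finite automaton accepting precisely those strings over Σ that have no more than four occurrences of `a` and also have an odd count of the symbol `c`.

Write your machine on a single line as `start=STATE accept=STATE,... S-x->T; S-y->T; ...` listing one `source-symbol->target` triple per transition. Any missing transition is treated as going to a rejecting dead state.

start=S0; accept=S2,S4,S6,S8,S10; S0-a->S1; S0-b->S0; S0-c->S2; S1-a->S3; S1-b->S1; S1-c->S4; S2-a->S4; S2-b->S2; S2-c->S0; S3-a->S5; S3-b->S3; S3-c->S6; S4-a->S6; S4-b->S4; S4-c->S1; S5-a->S7; S5-b->S5; S5-c->S8; S6-a->S8; S6-b->S6; S6-c->S3; S7-a->S9; S7-b->S7; S7-c->S10; S8-a->S10; S8-b->S8; S8-c->S5; S9-a->S9; S9-b->S9; S9-c->S11; S10-a->S11; S10-b->S10; S10-c->S7; S11-a->S11; S11-b->S11; S11-c->S9

Run two small machines in parallel and take their product. One (6 states) tracks the count of `a`s, saturating at 5; the other (2 states) tracks the count of `c`s modulo 2. Each combined state is a pair, one component from each; accept when both components accept.
          a    b    c  
>  S0     S1   S0   S2 
   S1     S3   S1   S4 
 * S2     S4   S2   S0 
   S3     S5   S3   S6 
 * S4     S6   S4   S1 
   S5     S7   S5   S8 
 * S6     S8   S6   S3 
   S7     S9   S7  S10 
 * S8    S10   S8   S5 
   S9     S9   S9  S11 
 * S10   S11  S10   S7 
   S11   S11  S11   S9 
(> = start, * = accepting)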